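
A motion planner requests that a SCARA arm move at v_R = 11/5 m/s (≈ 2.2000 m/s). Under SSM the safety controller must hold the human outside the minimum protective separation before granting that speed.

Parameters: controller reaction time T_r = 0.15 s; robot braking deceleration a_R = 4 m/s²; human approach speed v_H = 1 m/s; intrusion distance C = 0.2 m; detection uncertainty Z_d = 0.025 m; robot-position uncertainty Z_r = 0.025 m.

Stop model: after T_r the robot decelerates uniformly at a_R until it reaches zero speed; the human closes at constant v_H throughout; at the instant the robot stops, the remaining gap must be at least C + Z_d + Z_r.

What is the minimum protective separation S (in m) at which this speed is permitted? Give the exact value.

S_min = 377/200 m = 1.8850 m

stop time T_s = (11/5)/4 = 0.5500 s
robot covers v_R·T_r = 2.2000·0.1500 = 0.3300 m before braking
robot under decel: 2.2000²/(2·4.0000) = 0.6050 m
human closes 1.0000·0.7000 = 0.7000 m
margins: 0.2000+0.0250+0.0250 = 0.2500 m
S_min ≈ 0.3300+0.6050+0.7000+0.2500  ⇒  S_min = 377/200 m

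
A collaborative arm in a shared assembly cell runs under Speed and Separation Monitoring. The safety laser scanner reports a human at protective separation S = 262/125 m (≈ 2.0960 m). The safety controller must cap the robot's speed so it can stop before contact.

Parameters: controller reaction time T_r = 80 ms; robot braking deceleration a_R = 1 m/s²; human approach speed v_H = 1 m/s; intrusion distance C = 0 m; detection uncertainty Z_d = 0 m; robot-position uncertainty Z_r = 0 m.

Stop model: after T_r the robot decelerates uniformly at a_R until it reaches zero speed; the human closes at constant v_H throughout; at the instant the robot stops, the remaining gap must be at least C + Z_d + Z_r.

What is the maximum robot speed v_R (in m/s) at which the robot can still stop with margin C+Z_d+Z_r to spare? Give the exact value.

collect terms ⇒ (1/2)·v_R² + (27/25)·v_R + (-252/125) = 0
  disc = (27/25)² − 4·(1/2)·(-252/125) = 3249/625 ; √disc = 57/25
  v_R = (−(27/25) + 57/25) / (2·(1/2)) = 6/5 m/s
check:
T_s = v_R/a_R = (6/5)/1 = 1.2000 s
robot in T_r: 1.2000·0.0800 = 0.0960 m
robot under decel: 1.2000²/(2·1.0000) = 0.7200 m
human over T_r+T_s: 1.0000·(0.0800+1.2000) = 1.2800 m
residual clearance needed = 0.0000+0.0000+0.0000 = 0.0000 m
sum ≈ 0.0960+0.7200+1.2800+0.0000 ≈ 2.0960 m = S ✓

v_R_max = 6/5 m/s = 1.2000 m/s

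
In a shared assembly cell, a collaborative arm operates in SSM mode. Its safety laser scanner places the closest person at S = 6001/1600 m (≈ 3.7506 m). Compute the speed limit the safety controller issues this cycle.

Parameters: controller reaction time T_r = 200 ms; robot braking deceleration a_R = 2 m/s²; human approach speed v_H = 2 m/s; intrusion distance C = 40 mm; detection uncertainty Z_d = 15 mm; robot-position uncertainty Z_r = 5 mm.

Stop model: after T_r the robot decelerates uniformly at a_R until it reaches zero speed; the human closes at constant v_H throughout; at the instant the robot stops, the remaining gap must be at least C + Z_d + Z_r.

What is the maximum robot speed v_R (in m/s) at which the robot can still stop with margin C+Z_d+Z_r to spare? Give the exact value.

at the boundary: (1/4)·v² + (6/5)·v + (-1053/320) = 0
  disc = (6/5)² − 4·(1/4)·(-1053/320) = 7569/1600 ; √disc = 87/40
  v_R = (−(6/5) + 87/40) / (2·(1/4)) = 39/20 m/s
check:
T_s = v_R/a_R = (39/20)/2 = 0.9750 s
reaction-phase robot travel = 1.9500·0.2000 = 0.3900 m
robot under decel: 1.9500²/(2·2.0000) = 0.9506 m
person approaches 2.0000·(0.2000+0.9750) = 2.3500 m
C+Z_d+Z_r = 0.0400+0.0150+0.0050 = 0.0600 m
sum ≈ 0.3900+0.9506+2.3500+0.0600 ≈ 3.7506 m = S ✓

v_R_max = 39/20 m/s = 1.9500 m/s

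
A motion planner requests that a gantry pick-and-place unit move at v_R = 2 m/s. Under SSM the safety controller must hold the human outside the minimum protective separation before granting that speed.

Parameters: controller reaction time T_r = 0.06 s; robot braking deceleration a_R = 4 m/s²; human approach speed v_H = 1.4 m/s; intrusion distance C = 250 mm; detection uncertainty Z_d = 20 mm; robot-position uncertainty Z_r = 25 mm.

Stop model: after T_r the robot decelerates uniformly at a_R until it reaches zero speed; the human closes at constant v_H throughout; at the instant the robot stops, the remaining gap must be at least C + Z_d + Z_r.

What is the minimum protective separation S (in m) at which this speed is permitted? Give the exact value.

S_min = 1699/1000 m = 1.6990 m

stop time T_s = 2/4 = 0.5000 s
robot covers v_R·T_r = 2.0000·0.0600 = 0.1200 m before braking
braking distance = 2.0000²/(2·4.0000) = 0.5000 m
human closes 1.4000·0.5600 = 0.7840 m
margins: 0.2500+0.0200+0.0250 = 0.2950 m
S_min ≈ 0.1200+0.5000+0.7840+0.2950  ⇒  S_min = 1699/1000 m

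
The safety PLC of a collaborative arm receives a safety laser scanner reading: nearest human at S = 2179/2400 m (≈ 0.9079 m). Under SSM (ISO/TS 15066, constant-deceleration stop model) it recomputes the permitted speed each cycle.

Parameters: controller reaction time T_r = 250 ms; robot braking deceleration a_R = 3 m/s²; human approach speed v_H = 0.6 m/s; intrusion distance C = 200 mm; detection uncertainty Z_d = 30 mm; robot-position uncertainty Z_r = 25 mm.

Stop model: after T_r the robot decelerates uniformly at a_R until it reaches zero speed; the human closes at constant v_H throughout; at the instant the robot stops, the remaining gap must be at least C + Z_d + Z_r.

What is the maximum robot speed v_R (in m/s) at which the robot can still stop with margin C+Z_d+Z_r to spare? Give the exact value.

v_R_max = 17/20 m/s = 0.8500 m/s

quadratic (1/6)·v² + (9/20)·v + (-1207/2400) = 0
  disc = (9/20)² − 4·(1/6)·(-1207/2400) = 121/225 ; √disc = 11/15
  v_R = (−(9/20) + 11/15) / (2·(1/6)) = 17/20 m/s
check:
braking lasts T_s = (17/20)/3 = 0.2833 s
reaction-phase robot travel = 0.8500·0.2500 = 0.2125 m
robot under decel: 0.8500²/(2·3.0000) = 0.1204 m
human closes 0.6000·0.5333 = 0.3200 m
residual clearance needed = 0.2000+0.0300+0.0250 = 0.2550 m
sum ≈ 0.2125+0.1204+0.3200+0.2550 ≈ 0.9079 m = S ✓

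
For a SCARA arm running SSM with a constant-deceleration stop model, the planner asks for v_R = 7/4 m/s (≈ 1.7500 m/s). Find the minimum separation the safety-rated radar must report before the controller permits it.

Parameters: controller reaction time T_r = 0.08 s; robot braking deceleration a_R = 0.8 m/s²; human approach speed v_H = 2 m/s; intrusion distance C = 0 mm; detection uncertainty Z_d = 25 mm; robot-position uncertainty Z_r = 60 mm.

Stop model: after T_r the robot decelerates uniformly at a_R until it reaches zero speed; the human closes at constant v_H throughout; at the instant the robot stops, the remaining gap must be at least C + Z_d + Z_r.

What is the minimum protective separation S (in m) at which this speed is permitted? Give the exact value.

T_s = v_R/a_R = (7/4)/(4/5) = 2.1875 s
robot in T_r: 1.7500·0.0800 = 0.1400 m
robot under decel: 1.7500²/(2·0.8000) = 1.9141 m
person approaches 2.0000·(0.0800+2.1875) = 4.5350 m
residual clearance needed = 0.0000+0.0250+0.0600 = 0.0850 m
S_min ≈ 0.1400+1.9141+4.5350+0.0850  ⇒  S_min = 21357/3200 m

S_min = 21357/3200 m = 6.6741 m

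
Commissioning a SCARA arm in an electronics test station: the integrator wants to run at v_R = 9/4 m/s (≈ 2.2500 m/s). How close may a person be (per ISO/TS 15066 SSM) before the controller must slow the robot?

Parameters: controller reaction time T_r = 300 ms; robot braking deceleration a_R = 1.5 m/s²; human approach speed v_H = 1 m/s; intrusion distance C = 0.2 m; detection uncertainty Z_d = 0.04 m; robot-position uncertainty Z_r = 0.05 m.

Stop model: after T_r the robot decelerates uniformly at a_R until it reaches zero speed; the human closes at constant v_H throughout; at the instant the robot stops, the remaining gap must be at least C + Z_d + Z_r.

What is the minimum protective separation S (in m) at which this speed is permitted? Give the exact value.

braking lasts T_s = (9/4)/(3/2) = 1.5000 s
robot in T_r: 2.2500·0.3000 = 0.6750 m
braking distance = 2.2500²/(2·1.5000) = 1.6875 m
human closes 1.0000·1.8000 = 1.8000 m
C+Z_d+Z_r = 0.2000+0.0400+0.0500 = 0.2900 m
S_min ≈ 0.6750+1.6875+1.8000+0.2900  ⇒  S_min = 1781/400 m

S_min = 1781/400 m = 4.4525 m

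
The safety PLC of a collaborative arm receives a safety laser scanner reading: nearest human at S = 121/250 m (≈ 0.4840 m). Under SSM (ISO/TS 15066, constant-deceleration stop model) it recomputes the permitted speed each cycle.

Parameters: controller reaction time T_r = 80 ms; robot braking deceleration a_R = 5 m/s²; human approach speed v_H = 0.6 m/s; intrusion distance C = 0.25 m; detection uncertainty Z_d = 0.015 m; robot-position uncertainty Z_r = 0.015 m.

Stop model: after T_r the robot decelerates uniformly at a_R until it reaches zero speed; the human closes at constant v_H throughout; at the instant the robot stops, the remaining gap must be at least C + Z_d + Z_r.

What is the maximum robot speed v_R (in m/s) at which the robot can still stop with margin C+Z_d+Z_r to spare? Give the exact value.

v_R_max = 3/5 m/s = 0.6000 m/s

collect terms ⇒ (1/10)·v_R² + (1/5)·v_R + (-39/250) = 0
  disc = (1/5)² − 4·(1/10)·(-39/250) = 64/625 ; √disc = 8/25
  v_R = (−(1/5) + 8/25) / (2·(1/10)) = 3/5 m/s
check:
stop time T_s = (3/5)/5 = 0.1200 s
reaction-phase robot travel = 0.6000·0.0800 = 0.0480 m
braking distance = 0.6000²/(2·5.0000) = 0.0360 m
person approaches 0.6000·(0.0800+0.1200) = 0.1200 m
C+Z_d+Z_r = 0.2500+0.0150+0.0150 = 0.2800 m
sum ≈ 0.0480+0.0360+0.1200+0.2800 ≈ 0.4840 m = S ✓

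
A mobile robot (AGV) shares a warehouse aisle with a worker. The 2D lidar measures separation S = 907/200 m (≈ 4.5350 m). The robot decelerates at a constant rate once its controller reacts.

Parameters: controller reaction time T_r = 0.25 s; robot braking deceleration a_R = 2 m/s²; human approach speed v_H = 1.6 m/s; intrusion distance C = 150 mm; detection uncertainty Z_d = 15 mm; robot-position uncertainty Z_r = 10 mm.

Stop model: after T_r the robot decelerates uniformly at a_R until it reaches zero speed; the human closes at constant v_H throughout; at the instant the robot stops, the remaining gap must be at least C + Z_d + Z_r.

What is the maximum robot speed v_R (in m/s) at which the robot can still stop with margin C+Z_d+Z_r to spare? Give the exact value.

v_R_max = 12/5 m/s = 2.4000 m/s

at the boundary: (1/4)·v² + (21/20)·v + (-99/25) = 0
  disc = (21/20)² − 4·(1/4)·(-99/25) = 81/16 ; √disc = 9/4
  v_R = (−(21/20) + 9/4) / (2·(1/4)) = 12/5 m/s
check:
stop time T_s = (12/5)/2 = 1.2000 s
robot in T_r: 2.4000·0.2500 = 0.6000 m
robot under decel: 2.4000²/(2·2.0000) = 1.4400 m
person approaches 1.6000·(0.2500+1.2000) = 2.3200 m
margins: 0.1500+0.0150+0.0100 = 0.1750 m
sum ≈ 0.6000+1.4400+2.3200+0.1750 ≈ 4.5350 m = S ✓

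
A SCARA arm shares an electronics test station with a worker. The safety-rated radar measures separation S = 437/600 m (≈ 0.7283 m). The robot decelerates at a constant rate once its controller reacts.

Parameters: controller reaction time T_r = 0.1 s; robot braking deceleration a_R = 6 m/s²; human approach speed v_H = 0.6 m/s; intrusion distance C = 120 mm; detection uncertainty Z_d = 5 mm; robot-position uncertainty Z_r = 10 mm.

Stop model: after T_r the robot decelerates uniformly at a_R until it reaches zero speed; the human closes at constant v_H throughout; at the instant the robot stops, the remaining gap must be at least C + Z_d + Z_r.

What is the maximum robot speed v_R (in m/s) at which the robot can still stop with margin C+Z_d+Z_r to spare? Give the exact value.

v_R_max = 8/5 m/s = 1.6000 m/s

quadratic (1/12)·v² + (1/5)·v + (-8/15) = 0
  disc = (1/5)² − 4·(1/12)·(-8/15) = 49/225 ; √disc = 7/15
  v_R = (−(1/5) + 7/15) / (2·(1/12)) = 8/5 m/s
check:
T_s = v_R/a_R = (8/5)/6 = 0.2667 s
reaction-phase robot travel = 1.6000·0.1000 = 0.1600 m
robot under decel: 1.6000²/(2·6.0000) = 0.2133 m
human closes 0.6000·0.3667 = 0.2200 m
C+Z_d+Z_r = 0.1200+0.0050+0.0100 = 0.1350 m
sum ≈ 0.1600+0.2133+0.2200+0.1350 ≈ 0.7283 m = S ✓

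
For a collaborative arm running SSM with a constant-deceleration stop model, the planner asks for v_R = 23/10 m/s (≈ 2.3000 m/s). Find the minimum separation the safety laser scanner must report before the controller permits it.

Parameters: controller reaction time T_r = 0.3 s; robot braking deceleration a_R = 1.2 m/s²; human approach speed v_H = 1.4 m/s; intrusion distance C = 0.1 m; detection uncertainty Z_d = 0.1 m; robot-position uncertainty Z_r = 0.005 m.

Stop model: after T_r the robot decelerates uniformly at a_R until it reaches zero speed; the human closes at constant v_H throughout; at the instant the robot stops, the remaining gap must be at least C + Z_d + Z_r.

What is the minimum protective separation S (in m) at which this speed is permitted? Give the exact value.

S_min = 2481/400 m = 6.2025 m

stop time T_s = (23/10)/(6/5) = 1.9167 s
reaction-phase robot travel = 2.3000·0.3000 = 0.6900 m
robot under decel: 2.3000²/(2·1.2000) = 2.2042 m
human over T_r+T_s: 1.4000·(0.3000+1.9167) = 3.1033 m
residual clearance needed = 0.1000+0.1000+0.0050 = 0.2050 m
S_min ≈ 0.6900+2.2042+3.1033+0.2050  ⇒  S_min = 2481/400 m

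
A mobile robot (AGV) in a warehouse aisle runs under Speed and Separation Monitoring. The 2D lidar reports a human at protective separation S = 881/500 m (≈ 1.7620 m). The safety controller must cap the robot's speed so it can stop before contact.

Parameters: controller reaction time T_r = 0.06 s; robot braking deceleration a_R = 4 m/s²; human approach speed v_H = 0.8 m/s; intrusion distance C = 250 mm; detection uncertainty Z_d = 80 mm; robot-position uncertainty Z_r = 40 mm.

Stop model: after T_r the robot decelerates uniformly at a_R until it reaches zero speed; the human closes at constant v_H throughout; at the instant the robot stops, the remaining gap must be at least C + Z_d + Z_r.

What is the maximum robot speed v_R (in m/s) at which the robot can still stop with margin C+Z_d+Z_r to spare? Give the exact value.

v_R_max = 12/5 m/s = 2.4000 m/s

collect terms ⇒ (1/8)·v_R² + (13/50)·v_R + (-168/125) = 0
  disc = (13/50)² − 4·(1/8)·(-168/125) = 1849/2500 ; √disc = 43/50
  v_R = (−(13/50) + 43/50) / (2·(1/8)) = 12/5 m/s
check:
braking lasts T_s = (12/5)/4 = 0.6000 s
reaction-phase robot travel = 2.4000·0.0600 = 0.1440 m
robot covers 2.4000·0.6000 − ½·4.0000·0.6000² = 0.7200 m while stopping
human closes 0.8000·0.6600 = 0.5280 m
margins: 0.2500+0.0800+0.0400 = 0.3700 m
sum ≈ 0.1440+0.7200+0.5280+0.3700 ≈ 1.7620 m = S ✓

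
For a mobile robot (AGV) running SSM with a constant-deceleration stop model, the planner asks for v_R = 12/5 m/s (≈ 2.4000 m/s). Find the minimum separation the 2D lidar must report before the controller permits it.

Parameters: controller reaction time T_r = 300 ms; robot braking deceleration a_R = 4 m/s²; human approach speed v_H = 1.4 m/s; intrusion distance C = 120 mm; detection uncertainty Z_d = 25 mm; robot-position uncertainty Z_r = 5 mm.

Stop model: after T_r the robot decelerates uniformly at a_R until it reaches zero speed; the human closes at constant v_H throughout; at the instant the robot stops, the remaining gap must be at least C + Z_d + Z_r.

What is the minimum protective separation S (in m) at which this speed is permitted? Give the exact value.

stop time T_s = (12/5)/4 = 0.6000 s
robot covers v_R·T_r = 2.4000·0.3000 = 0.7200 m before braking
robot under decel: 2.4000²/(2·4.0000) = 0.7200 m
human closes 1.4000·0.9000 = 1.2600 m
C+Z_d+Z_r = 0.1200+0.0250+0.0050 = 0.1500 m
S_min ≈ 0.7200+0.7200+1.2600+0.1500  ⇒  S_min = 57/20 m

S_min = 57/20 m = 2.8500 m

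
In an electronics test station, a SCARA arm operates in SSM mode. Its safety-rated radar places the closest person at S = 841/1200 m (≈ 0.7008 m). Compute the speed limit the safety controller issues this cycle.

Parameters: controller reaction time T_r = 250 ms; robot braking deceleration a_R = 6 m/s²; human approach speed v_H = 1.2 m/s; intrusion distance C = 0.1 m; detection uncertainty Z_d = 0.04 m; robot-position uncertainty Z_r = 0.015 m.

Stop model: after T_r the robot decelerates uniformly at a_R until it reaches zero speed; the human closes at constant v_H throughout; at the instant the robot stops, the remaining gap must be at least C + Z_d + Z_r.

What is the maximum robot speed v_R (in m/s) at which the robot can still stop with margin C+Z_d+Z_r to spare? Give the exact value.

v_R_max = 1/2 m/s = 0.5000 m/s

at the boundary: (1/12)·v² + (9/20)·v + (-59/240) = 0
  disc = (9/20)² − 4·(1/12)·(-59/240) = 64/225 ; √disc = 8/15
  v_R = (−(9/20) + 8/15) / (2·(1/12)) = 1/2 m/s
check:
stop time T_s = (1/2)/6 = 0.0833 s
robot in T_r: 0.5000·0.2500 = 0.1250 m
robot under decel: 0.5000²/(2·6.0000) = 0.0208 m
human over T_r+T_s: 1.2000·(0.2500+0.0833) = 0.4000 m
margins: 0.1000+0.0400+0.0150 = 0.1550 m
sum ≈ 0.1250+0.0208+0.4000+0.1550 ≈ 0.7008 m = S ✓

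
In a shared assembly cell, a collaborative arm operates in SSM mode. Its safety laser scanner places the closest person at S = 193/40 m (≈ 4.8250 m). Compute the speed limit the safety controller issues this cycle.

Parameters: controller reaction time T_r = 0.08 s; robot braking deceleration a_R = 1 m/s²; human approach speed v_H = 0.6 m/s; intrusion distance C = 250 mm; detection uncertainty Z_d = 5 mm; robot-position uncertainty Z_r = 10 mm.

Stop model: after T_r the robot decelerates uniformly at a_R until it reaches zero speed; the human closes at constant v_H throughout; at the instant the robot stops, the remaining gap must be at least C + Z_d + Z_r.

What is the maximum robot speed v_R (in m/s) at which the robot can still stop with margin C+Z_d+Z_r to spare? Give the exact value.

v_R_max = 12/5 m/s = 2.4000 m/s

at the boundary: (1/2)·v² + (17/25)·v + (-564/125) = 0
  disc = (17/25)² − 4·(1/2)·(-564/125) = 5929/625 ; √disc = 77/25
  v_R = (−(17/25) + 77/25) / (2·(1/2)) = 12/5 m/s
check:
braking lasts T_s = (12/5)/1 = 2.4000 s
reaction-phase robot travel = 2.4000·0.0800 = 0.1920 m
robot under decel: 2.4000²/(2·1.0000) = 2.8800 m
person approaches 0.6000·(0.0800+2.4000) = 1.4880 m
C+Z_d+Z_r = 0.2500+0.0050+0.0100 = 0.2650 m
sum ≈ 0.1920+2.8800+1.4880+0.2650 ≈ 4.8250 m = S ✓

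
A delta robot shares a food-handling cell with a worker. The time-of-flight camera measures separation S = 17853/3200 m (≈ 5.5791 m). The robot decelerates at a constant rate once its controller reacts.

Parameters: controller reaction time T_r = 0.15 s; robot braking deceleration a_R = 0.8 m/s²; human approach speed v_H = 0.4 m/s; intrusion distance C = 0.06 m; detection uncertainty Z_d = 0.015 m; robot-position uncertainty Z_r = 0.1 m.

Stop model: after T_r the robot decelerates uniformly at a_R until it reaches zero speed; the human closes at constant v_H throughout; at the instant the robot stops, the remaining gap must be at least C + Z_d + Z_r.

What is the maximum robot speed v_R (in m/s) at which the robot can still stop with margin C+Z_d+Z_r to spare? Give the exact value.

v_R_max = 49/20 m/s = 2.4500 m/s

at the boundary: (5/8)·v² + (13/20)·v + (-17101/3200) = 0
  disc = (13/20)² − 4·(5/8)·(-17101/3200) = 88209/6400 ; √disc = 297/80
  v_R = (−(13/20) + 297/80) / (2·(5/8)) = 49/20 m/s
check:
T_s = v_R/a_R = (49/20)/(4/5) = 3.0625 s
robot covers v_R·T_r = 2.4500·0.1500 = 0.3675 m before braking
robot under decel: 2.4500²/(2·0.8000) = 3.7516 m
human closes 0.4000·3.2125 = 1.2850 m
residual clearance needed = 0.0600+0.0150+0.1000 = 0.1750 m
sum ≈ 0.3675+3.7516+1.2850+0.1750 ≈ 5.5791 m = S ✓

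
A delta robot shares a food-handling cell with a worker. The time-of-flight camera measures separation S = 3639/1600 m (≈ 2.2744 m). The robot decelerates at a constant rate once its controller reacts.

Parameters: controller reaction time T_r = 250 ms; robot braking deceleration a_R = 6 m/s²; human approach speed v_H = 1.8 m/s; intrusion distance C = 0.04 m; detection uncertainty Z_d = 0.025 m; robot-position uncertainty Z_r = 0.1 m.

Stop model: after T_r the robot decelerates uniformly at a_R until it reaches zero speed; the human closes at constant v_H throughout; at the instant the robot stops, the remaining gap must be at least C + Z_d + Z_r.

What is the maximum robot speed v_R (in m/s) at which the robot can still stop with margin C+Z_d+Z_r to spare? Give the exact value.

collect terms ⇒ (1/12)·v_R² + (11/20)·v_R + (-531/320) = 0
  disc = (11/20)² − 4·(1/12)·(-531/320) = 1369/1600 ; √disc = 37/40
  v_R = (−(11/20) + 37/40) / (2·(1/12)) = 9/4 m/s
check:
stop time T_s = (9/4)/6 = 0.3750 s
robot covers v_R·T_r = 2.2500·0.2500 = 0.5625 m before braking
robot under decel: 2.2500²/(2·6.0000) = 0.4219 m
human closes 1.8000·0.6250 = 1.1250 m
margins: 0.0400+0.0250+0.1000 = 0.1650 m
sum ≈ 0.5625+0.4219+1.1250+0.1650 ≈ 2.2744 m = S ✓

v_R_max = 9/4 m/s = 2.2500 m/s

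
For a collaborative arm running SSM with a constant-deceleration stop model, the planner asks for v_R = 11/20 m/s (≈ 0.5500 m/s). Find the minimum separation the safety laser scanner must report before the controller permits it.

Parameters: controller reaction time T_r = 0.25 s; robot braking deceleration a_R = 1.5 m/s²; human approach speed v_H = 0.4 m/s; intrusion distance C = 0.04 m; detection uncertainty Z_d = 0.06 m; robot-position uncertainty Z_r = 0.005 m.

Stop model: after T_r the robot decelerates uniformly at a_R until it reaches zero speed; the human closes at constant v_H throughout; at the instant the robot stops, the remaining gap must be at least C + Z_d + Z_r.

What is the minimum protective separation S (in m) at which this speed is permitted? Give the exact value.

S_min = 59/100 m = 0.5900 m

braking lasts T_s = (11/20)/(3/2) = 0.3667 s
robot in T_r: 0.5500·0.2500 = 0.1375 m
robot covers 0.5500·0.3667 − ½·1.5000·0.3667² = 0.1008 m while stopping
human over T_r+T_s: 0.4000·(0.2500+0.3667) = 0.2467 m
C+Z_d+Z_r = 0.0400+0.0600+0.0050 = 0.1050 m
S_min ≈ 0.1375+0.1008+0.2467+0.1050  ⇒  S_min = 59/100 m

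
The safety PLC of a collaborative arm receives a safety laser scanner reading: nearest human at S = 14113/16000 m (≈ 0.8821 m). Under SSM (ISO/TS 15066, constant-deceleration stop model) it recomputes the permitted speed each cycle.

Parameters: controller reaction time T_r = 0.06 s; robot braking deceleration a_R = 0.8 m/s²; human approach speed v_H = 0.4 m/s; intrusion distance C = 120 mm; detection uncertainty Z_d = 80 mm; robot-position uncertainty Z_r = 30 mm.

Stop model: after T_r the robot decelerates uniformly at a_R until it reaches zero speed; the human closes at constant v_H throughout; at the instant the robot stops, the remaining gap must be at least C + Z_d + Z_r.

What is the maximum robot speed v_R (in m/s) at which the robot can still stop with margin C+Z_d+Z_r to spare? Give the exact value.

v_R_max = 13/20 m/s = 0.6500 m/s

quadratic (5/8)·v² + (14/25)·v + (-10049/16000) = 0
  disc = (14/25)² − 4·(5/8)·(-10049/16000) = 301401/160000 ; √disc = 549/400
  v_R = (−(14/25) + 549/400) / (2·(5/8)) = 13/20 m/s
check:
T_s = v_R/a_R = (13/20)/(4/5) = 0.8125 s
robot in T_r: 0.6500·0.0600 = 0.0390 m
robot under decel: 0.6500²/(2·0.8000) = 0.2641 m
human closes 0.4000·0.8725 = 0.3490 m
residual clearance needed = 0.1200+0.0800+0.0300 = 0.2300 m
sum ≈ 0.0390+0.2641+0.3490+0.2300 ≈ 0.8821 m = S ✓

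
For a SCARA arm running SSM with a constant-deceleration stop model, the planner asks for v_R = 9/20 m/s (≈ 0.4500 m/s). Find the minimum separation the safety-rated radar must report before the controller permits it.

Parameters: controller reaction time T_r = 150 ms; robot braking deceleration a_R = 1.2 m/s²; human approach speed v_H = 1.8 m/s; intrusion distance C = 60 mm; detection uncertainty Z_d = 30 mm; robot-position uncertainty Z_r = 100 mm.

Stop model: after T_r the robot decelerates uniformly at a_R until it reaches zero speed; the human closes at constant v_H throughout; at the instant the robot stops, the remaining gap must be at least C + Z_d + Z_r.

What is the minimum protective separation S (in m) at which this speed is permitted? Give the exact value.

braking lasts T_s = (9/20)/(6/5) = 0.3750 s
reaction-phase robot travel = 0.4500·0.1500 = 0.0675 m
braking distance = 0.4500²/(2·1.2000) = 0.0844 m
human closes 1.8000·0.5250 = 0.9450 m
C+Z_d+Z_r = 0.0600+0.0300+0.1000 = 0.1900 m
S_min ≈ 0.0675+0.0844+0.9450+0.1900  ⇒  S_min = 2059/1600 m

S_min = 2059/1600 m = 1.2869 m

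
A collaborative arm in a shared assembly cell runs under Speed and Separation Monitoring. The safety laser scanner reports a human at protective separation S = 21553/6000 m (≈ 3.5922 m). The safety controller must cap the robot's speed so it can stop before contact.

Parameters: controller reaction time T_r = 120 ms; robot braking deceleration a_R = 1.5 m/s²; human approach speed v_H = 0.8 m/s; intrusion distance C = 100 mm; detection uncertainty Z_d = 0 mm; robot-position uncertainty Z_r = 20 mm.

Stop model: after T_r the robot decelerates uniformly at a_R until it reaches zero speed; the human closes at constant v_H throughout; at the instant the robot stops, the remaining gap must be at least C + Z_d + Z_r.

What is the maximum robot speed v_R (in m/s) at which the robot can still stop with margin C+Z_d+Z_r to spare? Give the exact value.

v_R_max = 47/20 m/s = 2.3500 m/s

collect terms ⇒ (1/3)·v_R² + (49/75)·v_R + (-20257/6000) = 0
  disc = (49/75)² − 4·(1/3)·(-20257/6000) = 12321/2500 ; √disc = 111/50
  v_R = (−(49/75) + 111/50) / (2·(1/3)) = 47/20 m/s
check:
T_s = v_R/a_R = (47/20)/(3/2) = 1.5667 s
robot in T_r: 2.3500·0.1200 = 0.2820 m
robot under decel: 2.3500²/(2·1.5000) = 1.8408 m
person approaches 0.8000·(0.1200+1.5667) = 1.3493 m
margins: 0.1000+0.0000+0.0200 = 0.1200 m
sum ≈ 0.2820+1.8408+1.3493+0.1200 ≈ 3.5922 m = S ✓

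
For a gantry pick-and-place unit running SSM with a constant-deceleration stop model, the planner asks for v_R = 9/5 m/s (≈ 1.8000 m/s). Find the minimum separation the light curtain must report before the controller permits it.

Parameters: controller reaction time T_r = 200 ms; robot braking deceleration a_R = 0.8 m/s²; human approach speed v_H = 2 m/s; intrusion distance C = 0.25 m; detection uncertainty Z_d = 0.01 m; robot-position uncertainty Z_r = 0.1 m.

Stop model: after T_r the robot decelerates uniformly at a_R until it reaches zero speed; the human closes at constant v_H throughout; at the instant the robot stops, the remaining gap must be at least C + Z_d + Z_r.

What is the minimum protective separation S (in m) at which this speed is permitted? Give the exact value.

stop time T_s = (9/5)/(4/5) = 2.2500 s
robot covers v_R·T_r = 1.8000·0.2000 = 0.3600 m before braking
robot covers 1.8000·2.2500 − ½·0.8000·2.2500² = 2.0250 m while stopping
human over T_r+T_s: 2.0000·(0.2000+2.2500) = 4.9000 m
residual clearance needed = 0.2500+0.0100+0.1000 = 0.3600 m
S_min ≈ 0.3600+2.0250+4.9000+0.3600  ⇒  S_min = 1529/200 m

S_min = 1529/200 m = 7.6450 m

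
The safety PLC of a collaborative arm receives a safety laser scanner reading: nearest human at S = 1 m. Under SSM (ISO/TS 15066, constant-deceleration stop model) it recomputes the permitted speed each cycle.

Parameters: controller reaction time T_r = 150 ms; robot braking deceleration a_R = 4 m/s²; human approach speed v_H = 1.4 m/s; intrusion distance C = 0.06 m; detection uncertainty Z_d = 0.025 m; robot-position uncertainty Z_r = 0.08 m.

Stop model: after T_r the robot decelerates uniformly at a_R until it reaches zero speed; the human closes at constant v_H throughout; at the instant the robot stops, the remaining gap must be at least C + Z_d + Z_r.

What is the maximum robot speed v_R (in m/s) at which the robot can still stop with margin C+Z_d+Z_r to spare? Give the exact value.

quadratic (1/8)·v² + (1/2)·v + (-5/8) = 0
  disc = (1/2)² − 4·(1/8)·(-5/8) = 9/16 ; √disc = 3/4
  v_R = (−(1/2) + 3/4) / (2·(1/8)) = 1 m/s
check:
braking lasts T_s = 1/4 = 0.2500 s
robot covers v_R·T_r = 1.0000·0.1500 = 0.1500 m before braking
braking distance = 1.0000²/(2·4.0000) = 0.1250 m
human over T_r+T_s: 1.4000·(0.1500+0.2500) = 0.5600 m
margins: 0.0600+0.0250+0.0800 = 0.1650 m
sum ≈ 0.1500+0.1250+0.5600+0.1650 ≈ 1.0000 m = S ✓

v_R_max = 1 m/s = 1.0000 m/s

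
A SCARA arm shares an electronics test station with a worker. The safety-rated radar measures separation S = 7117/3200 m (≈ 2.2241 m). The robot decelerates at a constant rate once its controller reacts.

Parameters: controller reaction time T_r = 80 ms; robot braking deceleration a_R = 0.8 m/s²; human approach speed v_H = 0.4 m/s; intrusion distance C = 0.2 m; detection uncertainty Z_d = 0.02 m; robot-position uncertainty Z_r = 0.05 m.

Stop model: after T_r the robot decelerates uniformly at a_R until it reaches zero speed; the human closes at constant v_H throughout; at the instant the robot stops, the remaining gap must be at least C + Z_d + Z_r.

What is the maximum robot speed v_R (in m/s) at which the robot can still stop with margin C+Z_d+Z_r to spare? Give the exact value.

quadratic (5/8)·v² + (29/50)·v + (-30753/16000) = 0
  disc = (29/50)² − 4·(5/8)·(-30753/16000) = 822649/160000 ; √disc = 907/400
  v_R = (−(29/50) + 907/400) / (2·(5/8)) = 27/20 m/s
check:
stop time T_s = (27/20)/(4/5) = 1.6875 s
robot covers v_R·T_r = 1.3500·0.0800 = 0.1080 m before braking
robot under decel: 1.3500²/(2·0.8000) = 1.1391 m
person approaches 0.4000·(0.0800+1.6875) = 0.7070 m
residual clearance needed = 0.2000+0.0200+0.0500 = 0.2700 m
sum ≈ 0.1080+1.1391+0.7070+0.2700 ≈ 2.2241 m = S ✓

v_R_max = 27/20 m/s = 1.3500 m/s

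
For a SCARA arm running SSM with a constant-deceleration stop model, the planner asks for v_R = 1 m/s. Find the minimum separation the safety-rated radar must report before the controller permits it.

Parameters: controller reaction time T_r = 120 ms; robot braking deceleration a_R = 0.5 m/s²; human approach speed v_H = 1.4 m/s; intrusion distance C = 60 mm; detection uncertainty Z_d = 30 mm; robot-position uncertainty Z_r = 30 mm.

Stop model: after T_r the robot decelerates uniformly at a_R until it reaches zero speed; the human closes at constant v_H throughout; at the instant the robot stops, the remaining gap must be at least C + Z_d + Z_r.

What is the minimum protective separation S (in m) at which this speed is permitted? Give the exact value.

braking lasts T_s = 1/(1/2) = 2.0000 s
robot covers v_R·T_r = 1.0000·0.1200 = 0.1200 m before braking
robot covers 1.0000·2.0000 − ½·0.5000·2.0000² = 1.0000 m while stopping
human closes 1.4000·2.1200 = 2.9680 m
residual clearance needed = 0.0600+0.0300+0.0300 = 0.1200 m
S_min ≈ 0.1200+1.0000+2.9680+0.1200  ⇒  S_min = 526/125 m

S_min = 526/125 m = 4.2080 m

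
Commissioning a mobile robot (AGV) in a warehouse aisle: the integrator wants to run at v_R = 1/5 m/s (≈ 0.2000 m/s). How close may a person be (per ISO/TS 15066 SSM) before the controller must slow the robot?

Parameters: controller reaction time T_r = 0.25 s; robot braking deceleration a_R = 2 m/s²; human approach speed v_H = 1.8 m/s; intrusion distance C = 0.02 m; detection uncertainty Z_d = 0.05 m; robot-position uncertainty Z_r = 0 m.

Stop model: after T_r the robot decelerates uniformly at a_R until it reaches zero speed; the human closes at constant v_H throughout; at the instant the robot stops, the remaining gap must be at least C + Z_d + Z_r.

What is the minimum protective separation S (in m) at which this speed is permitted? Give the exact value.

braking lasts T_s = (1/5)/2 = 0.1000 s
reaction-phase robot travel = 0.2000·0.2500 = 0.0500 m
robot under decel: 0.2000²/(2·2.0000) = 0.0100 m
human over T_r+T_s: 1.8000·(0.2500+0.1000) = 0.6300 m
C+Z_d+Z_r = 0.0200+0.0500+0.0000 = 0.0700 m
S_min ≈ 0.0500+0.0100+0.6300+0.0700  ⇒  S_min = 19/25 m

S_min = 19/25 m = 0.7600 m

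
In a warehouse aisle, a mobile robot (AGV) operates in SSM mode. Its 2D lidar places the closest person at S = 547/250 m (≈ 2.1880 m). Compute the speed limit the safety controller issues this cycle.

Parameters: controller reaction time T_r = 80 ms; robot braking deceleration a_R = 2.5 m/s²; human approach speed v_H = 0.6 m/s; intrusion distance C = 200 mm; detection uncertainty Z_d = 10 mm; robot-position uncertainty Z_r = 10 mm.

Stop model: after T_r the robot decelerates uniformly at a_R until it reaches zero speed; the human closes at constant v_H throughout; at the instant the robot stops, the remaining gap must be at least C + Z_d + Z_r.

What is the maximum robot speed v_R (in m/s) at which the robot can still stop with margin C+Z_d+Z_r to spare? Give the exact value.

v_R_max = 12/5 m/s = 2.4000 m/s

at the boundary: (1/5)·v² + (8/25)·v + (-48/25) = 0
  disc = (8/25)² − 4·(1/5)·(-48/25) = 1024/625 ; √disc = 32/25
  v_R = (−(8/25) + 32/25) / (2·(1/5)) = 12/5 m/s
check:
T_s = v_R/a_R = (12/5)/(5/2) = 0.9600 s
reaction-phase robot travel = 2.4000·0.0800 = 0.1920 m
robot covers 2.4000·0.9600 − ½·2.5000·0.9600² = 1.1520 m while stopping
human closes 0.6000·1.0400 = 0.6240 m
margins: 0.2000+0.0100+0.0100 = 0.2200 m
sum ≈ 0.1920+1.1520+0.6240+0.2200 ≈ 2.1880 m = S ✓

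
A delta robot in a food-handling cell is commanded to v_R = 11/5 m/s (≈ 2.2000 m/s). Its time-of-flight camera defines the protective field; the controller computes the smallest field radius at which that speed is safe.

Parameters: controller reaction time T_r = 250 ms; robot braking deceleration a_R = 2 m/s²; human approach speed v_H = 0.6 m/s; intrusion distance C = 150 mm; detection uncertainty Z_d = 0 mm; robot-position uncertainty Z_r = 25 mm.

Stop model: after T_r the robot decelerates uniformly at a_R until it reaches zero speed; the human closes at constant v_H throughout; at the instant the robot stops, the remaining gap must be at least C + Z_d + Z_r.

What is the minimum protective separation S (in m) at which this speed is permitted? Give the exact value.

braking lasts T_s = (11/5)/2 = 1.1000 s
robot covers v_R·T_r = 2.2000·0.2500 = 0.5500 m before braking
robot under decel: 2.2000²/(2·2.0000) = 1.2100 m
human over T_r+T_s: 0.6000·(0.2500+1.1000) = 0.8100 m
margins: 0.1500+0.0000+0.0250 = 0.1750 m
S_min ≈ 0.5500+1.2100+0.8100+0.1750  ⇒  S_min = 549/200 m

S_min = 549/200 m = 2.7450 m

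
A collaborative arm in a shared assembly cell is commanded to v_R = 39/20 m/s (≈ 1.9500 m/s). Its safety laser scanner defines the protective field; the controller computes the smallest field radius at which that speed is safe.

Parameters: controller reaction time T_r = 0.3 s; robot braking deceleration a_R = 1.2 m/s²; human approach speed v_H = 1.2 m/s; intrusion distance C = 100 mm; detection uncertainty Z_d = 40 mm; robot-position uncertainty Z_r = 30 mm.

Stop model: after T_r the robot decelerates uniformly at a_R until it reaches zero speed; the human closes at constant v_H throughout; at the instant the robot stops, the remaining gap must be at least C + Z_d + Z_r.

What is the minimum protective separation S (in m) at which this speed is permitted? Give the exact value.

S_min = 7439/1600 m = 4.6494 m

T_s = v_R/a_R = (39/20)/(6/5) = 1.6250 s
robot in T_r: 1.9500·0.3000 = 0.5850 m
robot covers 1.9500·1.6250 − ½·1.2000·1.6250² = 1.5844 m while stopping
person approaches 1.2000·(0.3000+1.6250) = 2.3100 m
residual clearance needed = 0.1000+0.0400+0.0300 = 0.1700 m
S_min ≈ 0.5850+1.5844+2.3100+0.1700  ⇒  S_min = 7439/1600 m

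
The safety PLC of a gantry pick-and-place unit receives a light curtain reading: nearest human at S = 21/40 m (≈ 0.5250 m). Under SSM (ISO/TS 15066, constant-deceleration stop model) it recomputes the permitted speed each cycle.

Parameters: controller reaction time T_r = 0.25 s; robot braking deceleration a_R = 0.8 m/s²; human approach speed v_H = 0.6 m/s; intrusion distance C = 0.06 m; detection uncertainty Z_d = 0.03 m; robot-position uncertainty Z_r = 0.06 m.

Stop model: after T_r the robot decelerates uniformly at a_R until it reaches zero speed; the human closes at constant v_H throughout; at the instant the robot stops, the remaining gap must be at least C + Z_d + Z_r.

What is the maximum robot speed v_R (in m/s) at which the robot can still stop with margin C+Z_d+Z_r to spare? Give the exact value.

quadratic (5/8)·v² + (1)·v + (-9/40) = 0
  disc = (1)² − 4·(5/8)·(-9/40) = 25/16 ; √disc = 5/4
  v_R = (−(1) + 5/4) / (2·(5/8)) = 1/5 m/s
check:
T_s = v_R/a_R = (1/5)/(4/5) = 0.2500 s
robot covers v_R·T_r = 0.2000·0.2500 = 0.0500 m before braking
robot covers 0.2000·0.2500 − ½·0.8000·0.2500² = 0.0250 m while stopping
human closes 0.6000·0.5000 = 0.3000 m
residual clearance needed = 0.0600+0.0300+0.0600 = 0.1500 m
sum ≈ 0.0500+0.0250+0.3000+0.1500 ≈ 0.5250 m = S ✓

v_R_max = 1/5 m/s = 0.2000 m/s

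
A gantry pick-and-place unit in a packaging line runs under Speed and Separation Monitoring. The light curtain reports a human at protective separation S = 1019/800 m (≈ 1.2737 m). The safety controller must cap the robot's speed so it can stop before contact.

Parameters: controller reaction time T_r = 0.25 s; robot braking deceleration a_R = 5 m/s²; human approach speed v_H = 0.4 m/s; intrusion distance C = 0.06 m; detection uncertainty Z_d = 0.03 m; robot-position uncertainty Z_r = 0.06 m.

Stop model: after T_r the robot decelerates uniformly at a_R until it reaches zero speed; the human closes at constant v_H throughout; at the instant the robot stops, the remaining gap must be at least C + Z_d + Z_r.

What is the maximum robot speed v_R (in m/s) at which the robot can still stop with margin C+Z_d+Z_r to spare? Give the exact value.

v_R_max = 39/20 m/s = 1.9500 m/s

at the boundary: (1/10)·v² + (33/100)·v + (-819/800) = 0
  disc = (33/100)² − 4·(1/10)·(-819/800) = 324/625 ; √disc = 18/25
  v_R = (−(33/100) + 18/25) / (2·(1/10)) = 39/20 m/s
check:
stop time T_s = (39/20)/5 = 0.3900 s
robot in T_r: 1.9500·0.2500 = 0.4875 m
robot under decel: 1.9500²/(2·5.0000) = 0.3802 m
human closes 0.4000·0.6400 = 0.2560 m
residual clearance needed = 0.0600+0.0300+0.0600 = 0.1500 m
sum ≈ 0.4875+0.3802+0.2560+0.1500 ≈ 1.2737 m = S ✓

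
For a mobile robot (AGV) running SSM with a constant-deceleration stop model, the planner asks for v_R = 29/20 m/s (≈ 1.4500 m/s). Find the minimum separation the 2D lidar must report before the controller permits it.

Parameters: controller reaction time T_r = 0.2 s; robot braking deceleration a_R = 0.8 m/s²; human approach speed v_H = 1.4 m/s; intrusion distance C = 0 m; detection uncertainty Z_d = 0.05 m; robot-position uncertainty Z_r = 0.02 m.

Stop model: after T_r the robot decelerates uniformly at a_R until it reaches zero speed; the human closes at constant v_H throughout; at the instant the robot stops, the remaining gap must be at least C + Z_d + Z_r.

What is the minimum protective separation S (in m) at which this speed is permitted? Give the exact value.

T_s = v_R/a_R = (29/20)/(4/5) = 1.8125 s
robot covers v_R·T_r = 1.4500·0.2000 = 0.2900 m before braking
robot under decel: 1.4500²/(2·0.8000) = 1.3141 m
human over T_r+T_s: 1.4000·(0.2000+1.8125) = 2.8175 m
margins: 0.0000+0.0500+0.0200 = 0.0700 m
S_min ≈ 0.2900+1.3141+2.8175+0.0700  ⇒  S_min = 14373/3200 m

S_min = 14373/3200 m = 4.4916 m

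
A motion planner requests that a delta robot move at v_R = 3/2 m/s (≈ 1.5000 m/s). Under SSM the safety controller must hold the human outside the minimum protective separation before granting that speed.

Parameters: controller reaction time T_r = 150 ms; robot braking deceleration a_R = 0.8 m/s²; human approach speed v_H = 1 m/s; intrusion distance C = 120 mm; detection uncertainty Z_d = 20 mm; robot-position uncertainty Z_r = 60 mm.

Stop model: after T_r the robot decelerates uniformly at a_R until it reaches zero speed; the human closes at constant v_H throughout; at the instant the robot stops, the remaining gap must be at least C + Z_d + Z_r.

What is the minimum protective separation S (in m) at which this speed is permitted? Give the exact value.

T_s = v_R/a_R = (3/2)/(4/5) = 1.8750 s
robot in T_r: 1.5000·0.1500 = 0.2250 m
braking distance = 1.5000²/(2·0.8000) = 1.4062 m
person approaches 1.0000·(0.1500+1.8750) = 2.0250 m
margins: 0.1200+0.0200+0.0600 = 0.2000 m
S_min ≈ 0.2250+1.4062+2.0250+0.2000  ⇒  S_min = 617/160 m

S_min = 617/160 m = 3.8563 m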